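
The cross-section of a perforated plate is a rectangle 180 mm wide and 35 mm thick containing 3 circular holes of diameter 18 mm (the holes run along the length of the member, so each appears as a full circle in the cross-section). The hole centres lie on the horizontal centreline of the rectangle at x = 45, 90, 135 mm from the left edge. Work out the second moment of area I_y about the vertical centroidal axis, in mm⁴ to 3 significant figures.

Break the section into simple shapes (no overlaps), measuring from the bottom-left corner of the bounding box.
Plate: 180 × 35, A = 6 300 mm², x = 90 mm, Ī = 17 010 000 mm⁴.
Hole 1 (subtracted): ⌀18, A = 254.47 mm², x = 45 mm, Ī = 5 153 mm⁴.
Hole 2 (subtracted): ⌀18, A = 254.47 mm², x = 90 mm, Ī = 5 153 mm⁴.
Hole 3 (subtracted): ⌀18, A = 254.47 mm², x = 135 mm, Ī = 5 153 mm⁴.
By symmetry the centroid is at mid-width, x̄ = 90 mm.
Transfer each piece to the vertical centroidal axis using Ī + A·d² with d = x − 90:
  plate: d = 0 mm → contributes +17 010 000 mm⁴
  hole 1: d = -45 mm → contributes −520 453 mm⁴
  hole 2: d = 0 mm → contributes −5 153 mm⁴
  hole 3: d = 45 mm → contributes −520 453 mm⁴
Total I = 15 963 942 mm⁴.

I_y ≈ 1.60 × 10⁷ mm⁴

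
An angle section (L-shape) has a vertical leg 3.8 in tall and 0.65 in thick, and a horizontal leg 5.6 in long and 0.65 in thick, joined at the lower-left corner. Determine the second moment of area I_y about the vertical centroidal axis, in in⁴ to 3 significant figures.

I_y ≈ 17.6 in⁴

Break the section into simple shapes (no overlaps), measuring from the bottom-left corner of the bounding box.
Vertical leg: 0.65 × 3.8, A = 2.47 in², x = 0.325 in, Ī = 0.086965 in⁴.
Horizontal leg (remainder): 4.95 × 0.65, A = 3.2175 in², x = 3.125 in, Ī = 6.5697 in⁴.
Centroid: x̄ = ΣA·x / ΣA = 1.909 in.
Transfer each piece to the vertical centroidal axis using Ī + A·d² with d = x − 1.909:
  vertical leg: d = -1.584 in → contributes +6.2843 in⁴
  horizontal leg (remainder): d = 1.216 in → contributes +11.327 in⁴
Total I = 17.612 in⁴.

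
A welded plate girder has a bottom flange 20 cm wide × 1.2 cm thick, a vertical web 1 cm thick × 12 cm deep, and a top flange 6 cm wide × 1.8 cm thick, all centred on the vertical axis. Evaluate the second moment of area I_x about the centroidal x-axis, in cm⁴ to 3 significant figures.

I_x ≈ 1560 cm⁴

Treat the section as a set of non-overlapping primitives; coordinates are from the bounding-box lower-left.
Bottom plate: 20 × 1.2, A = 24 cm², y = 0.6 cm, Ī = 2.88 cm⁴.
Web plate: 1 × 12, A = 12 cm², y = 7.2 cm, Ī = 144 cm⁴.
Top plate: 6 × 1.8, A = 10.8 cm², y = 14.1 cm, Ī = 2.916 cm⁴.
Centroid: ȳ = ΣA·y / ΣA = 5.4077 cm.
Transfer each piece to the centroidal x-axis using Ī + A·d² with d = y − 5.4077:
  bottom plate: d = -4.8077 cm → contributes +557.61 cm⁴
  web plate: d = 1.7923 cm → contributes +182.55 cm⁴
  top plate: d = 8.6923 cm → contributes +818.92 cm⁴
Total I = 1559.1 cm⁴.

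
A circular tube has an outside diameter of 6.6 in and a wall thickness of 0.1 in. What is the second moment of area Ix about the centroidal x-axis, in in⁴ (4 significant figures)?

Ix ≈ 10.79 in⁴

Decompose the section into non-overlapping parts with the origin at the bottom-left of its bounding rectangle.
Outer circle: ⌀6.6, A = 34.2119 in², y = 3.3 in, Ī = 93.142 in⁴.
Bore (subtracted): ⌀6.4, A = 32.1699 in², y = 3.3 in, Ī = 82.355 in⁴.
By symmetry the centroid is at mid-height, ȳ = 3.3 in.
All pieces are centred on the centroidal x-axis, so I = ΣĪ (holes subtracted) = 10.7871 in⁴.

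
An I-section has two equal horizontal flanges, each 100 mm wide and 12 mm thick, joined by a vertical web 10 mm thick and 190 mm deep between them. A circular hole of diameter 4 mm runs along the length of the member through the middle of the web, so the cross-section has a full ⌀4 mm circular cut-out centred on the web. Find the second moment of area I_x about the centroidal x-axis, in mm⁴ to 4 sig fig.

I_x ≈ 3.023 × 10⁷ mm⁴

Decompose the section into non-overlapping parts with the origin at the bottom-left of its bounding rectangle.
Bottom flange: 100 × 12, A = 1 200 mm², y = 6 mm, Ī = 14 400 mm⁴.
Web: 10 × 190, A = 1 900 mm², y = 107 mm, Ī = 5 715 833 mm⁴.
Top flange: 100 × 12, A = 1 200 mm², y = 208 mm, Ī = 14 400 mm⁴.
Hole (subtracted): ⌀4, A = 12.5664 mm², y = 107 mm, Ī = 12.5664 mm⁴.
By symmetry the centroid is at mid-height, ȳ = 107 mm.
Transfer each piece to the centroidal x-axis using Ī + A·d² with d = y − 107:
  bottom flange: d = -101 mm → contributes +12 255 600 mm⁴
  web: d = 0 mm → contributes +5 715 833 mm⁴
  top flange: d = 101 mm → contributes +12 255 600 mm⁴
  hole: d = 0 mm → contributes −12.5664 mm⁴
Total I = 30 227 021 mm⁴.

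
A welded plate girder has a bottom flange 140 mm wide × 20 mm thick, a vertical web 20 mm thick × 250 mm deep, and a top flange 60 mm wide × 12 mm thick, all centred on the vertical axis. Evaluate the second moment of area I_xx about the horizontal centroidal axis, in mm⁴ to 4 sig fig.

Decompose the section into non-overlapping parts with the origin at the bottom-left of its bounding rectangle.
Bottom plate: 140 × 20, A = 2 800 mm², y = 10 mm, Ī = 93333.3 mm⁴.
Web plate: 20 × 250, A = 5 000 mm², y = 145 mm, Ī = 26 041 667 mm⁴.
Top plate: 60 × 12, A = 720 mm², y = 276 mm, Ī = 8 640 mm⁴.
Centroid: ȳ = ΣA·y / ΣA = 111.704 mm.
Transfer each piece to the horizontal centroidal axis using Ī + A·d² with d = y − 111.704:
  bottom plate: d = -101.704 mm → contributes +29 055 832 mm⁴
  web plate: d = 33.2958 mm → contributes +31 584 710 mm⁴
  top plate: d = 164.296 mm → contributes +19 443 673 mm⁴
Total I = 80 084 215 mm⁴.

I_xx ≈ 8.008 × 10⁷ mm⁴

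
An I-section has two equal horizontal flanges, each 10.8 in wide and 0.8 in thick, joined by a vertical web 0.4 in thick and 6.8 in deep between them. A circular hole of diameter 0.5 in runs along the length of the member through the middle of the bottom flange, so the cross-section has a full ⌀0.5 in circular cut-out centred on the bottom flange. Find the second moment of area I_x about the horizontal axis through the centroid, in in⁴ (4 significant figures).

I_x ≈ 258.1 in⁴

Treat the section as a set of non-overlapping primitives; coordinates are from the bounding-box lower-left.
Bottom flange: 10.8 × 0.8, A = 8.64 in², y = 0.4 in, Ī = 0.4608 in⁴.
Web: 0.4 × 6.8, A = 2.72 in², y = 4.2 in, Ī = 10.4811 in⁴.
Top flange: 10.8 × 0.8, A = 8.64 in², y = 8 in, Ī = 0.4608 in⁴.
Hole (subtracted): ⌀0.5, A = 0.19635 in², y = 0.4 in, Ī = 0.00306796 in⁴.
Centroid: ȳ = ΣA·y / ΣA = 4.23768 in.
Transfer each piece to the horizontal axis through the centroid using Ī + A·d² with d = y − 4.23768:
  bottom flange: d = -3.83768 in → contributes +127.709 in⁴
  web: d = -0.0376763 in → contributes +10.4849 in⁴
  top flange: d = 3.76232 in → contributes +122.761 in⁴
  hole: d = -3.83768 in → contributes −2.89486 in⁴
Total I = 258.059 in⁴.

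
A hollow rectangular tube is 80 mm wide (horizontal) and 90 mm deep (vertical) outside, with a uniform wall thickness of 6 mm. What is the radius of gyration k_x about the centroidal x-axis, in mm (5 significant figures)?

Decompose the section into non-overlapping parts with the origin at the bottom-left of its bounding rectangle.
Outer rectangle: 80 × 90, A = 7 200 mm², y = 45 mm, Ī = 4 860 000 mm⁴.
Inner void (subtracted): 68 × 78, A = 5 304 mm², y = 45 mm, Ī = 2 689 128 mm⁴.
By symmetry the centroid is at mid-height, ȳ = 45 mm.
All pieces are centred on the centroidal x-axis, so I = ΣĪ (holes subtracted) = 2 170 872 mm⁴.
Radius of gyration: k = √(I/A) = √(2 170 872 / 1 896) = 33.83747 mm.

k_x ≈ 33.837 mm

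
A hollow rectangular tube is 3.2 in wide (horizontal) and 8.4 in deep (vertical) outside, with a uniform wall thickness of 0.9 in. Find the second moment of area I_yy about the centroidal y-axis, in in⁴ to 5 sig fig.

Split into non-overlapping primitives; take the origin at the lower-left of the bounding box.
Outer rectangle: 3.2 × 8.4, A = 26.88 in², x = 1.6 in, Ī = 22.9376 in⁴.
Inner void (subtracted): 1.4 × 6.6, A = 9.24 in², x = 1.6 in, Ī = 1.5092 in⁴.
By symmetry the centroid is at mid-width, x̄ = 1.6 in.
All pieces are centred on the centroidal y-axis, so I = ΣĪ (holes subtracted) = 21.4284 in⁴.

I_yy ≈ 21.428 in⁴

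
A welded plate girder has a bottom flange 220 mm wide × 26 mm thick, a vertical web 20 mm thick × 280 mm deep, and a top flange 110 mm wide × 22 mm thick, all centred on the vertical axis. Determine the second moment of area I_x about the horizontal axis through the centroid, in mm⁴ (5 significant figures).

Decompose the section into non-overlapping parts with the origin at the bottom-left of its bounding rectangle.
Bottom plate: 220 × 26, A = 5 720 mm², y = 13 mm, Ī = 322226.7 mm⁴.
Web plate: 20 × 280, A = 5 600 mm², y = 166 mm, Ī = 36 586 667 mm⁴.
Top plate: 110 × 22, A = 2 420 mm², y = 317 mm, Ī = 97606.67 mm⁴.
Centroid: ȳ = ΣA·y / ΣA = 128.901 mm.
Transfer each piece to the horizontal axis through the centroid using Ī + A·d² with d = y − 128.901:
  bottom plate: d = -115.901 mm → contributes +77 159 251 mm⁴
  web plate: d = 37.09898 mm → contributes +44 294 139 mm⁴
  top plate: d = 188.099 mm → contributes +85 720 175 mm⁴
Total I = 207 173 565 mm⁴.

I_x ≈ 2.0717 × 10⁸ mm⁴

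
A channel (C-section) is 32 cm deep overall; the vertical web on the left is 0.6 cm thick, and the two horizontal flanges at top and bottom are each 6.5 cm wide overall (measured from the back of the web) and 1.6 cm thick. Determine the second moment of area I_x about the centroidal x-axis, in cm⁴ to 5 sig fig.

Break the section into simple shapes (no overlaps), measuring from the bottom-left corner of the bounding box.
Web: 0.6 × 32, A = 19.2 cm², y = 16 cm, Ī = 1638.4 cm⁴.
Top flange (beyond web): 5.9 × 1.6, A = 9.44 cm², y = 31.2 cm, Ī = 2.013867 cm⁴.
Bottom flange (beyond web): 5.9 × 1.6, A = 9.44 cm², y = 0.8 cm, Ī = 2.013867 cm⁴.
By symmetry the centroid is at mid-height, ȳ = 16 cm.
Transfer each piece to the centroidal x-axis using Ī + A·d² with d = y − 16:
  web: d = 0 cm → contributes +1638.4 cm⁴
  top flange (beyond web): d = 15.2 cm → contributes +2183.031 cm⁴
  bottom flange (beyond web): d = -15.2 cm → contributes +2183.031 cm⁴
Total I = 6004.463 cm⁴.

I_x ≈ 6004.5 cm⁴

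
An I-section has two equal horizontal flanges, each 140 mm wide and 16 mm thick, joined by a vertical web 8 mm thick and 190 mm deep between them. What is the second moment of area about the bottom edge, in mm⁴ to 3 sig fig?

Decompose the section into non-overlapping parts with the origin at the bottom-left of its bounding rectangle.
Bottom flange: 140 × 16, A = 2 240 mm², y = 8 mm, Ī = 47 787 mm⁴.
Web: 8 × 190, A = 1 520 mm², y = 111 mm, Ī = 4 572 667 mm⁴.
Top flange: 140 × 16, A = 2 240 mm², y = 214 mm, Ī = 47 787 mm⁴.
Transfer each piece to the base of the section using Ī + A·d² with d = y − 0:
  bottom flange: d = 8 mm → contributes +191 147 mm⁴
  web: d = 111 mm → contributes +23 300 587 mm⁴
  top flange: d = 214 mm → contributes +102 630 827 mm⁴
Total I = 126 122 560 mm⁴.

I_base ≈ 1.26 × 10⁸ mm⁴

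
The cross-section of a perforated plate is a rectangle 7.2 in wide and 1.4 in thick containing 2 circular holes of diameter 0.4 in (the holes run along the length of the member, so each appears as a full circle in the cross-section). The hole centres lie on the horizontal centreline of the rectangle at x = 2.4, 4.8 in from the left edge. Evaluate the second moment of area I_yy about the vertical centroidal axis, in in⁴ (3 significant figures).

Break the section into simple shapes (no overlaps), measuring from the bottom-left corner of the bounding box.
Plate: 7.2 × 1.4, A = 10.08 in², x = 3.6 in, Ī = 43.546 in⁴.
Hole 1 (subtracted): ⌀0.4, A = 0.12566 in², x = 2.4 in, Ī = 0.0012566 in⁴.
Hole 2 (subtracted): ⌀0.4, A = 0.12566 in², x = 4.8 in, Ī = 0.0012566 in⁴.
By symmetry the centroid is at mid-width, x̄ = 3.6 in.
Transfer each piece to the vertical centroidal axis using Ī + A·d² with d = x − 3.6:
  plate: d = 0 in → contributes +43.546 in⁴
  hole 1: d = -1.2 in → contributes −0.18221 in⁴
  hole 2: d = 1.2 in → contributes −0.18221 in⁴
Total I = 43.181 in⁴.

I_yy ≈ 43.2 in⁴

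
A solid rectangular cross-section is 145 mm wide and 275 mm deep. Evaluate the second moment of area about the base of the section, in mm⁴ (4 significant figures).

I_base ≈ 1.005 × 10⁹ mm⁴

The section: 145 × 275, A = 39 875 mm², y = 137.5 mm, Ī = 251 295 573 mm⁴.
Transfer it to the bottom edge using Ī + A·d² with d = y − 0:
  the section: d = 137.5 mm → contributes +1 005 182 292 mm⁴
Total I = 1 005 182 292 mm⁴.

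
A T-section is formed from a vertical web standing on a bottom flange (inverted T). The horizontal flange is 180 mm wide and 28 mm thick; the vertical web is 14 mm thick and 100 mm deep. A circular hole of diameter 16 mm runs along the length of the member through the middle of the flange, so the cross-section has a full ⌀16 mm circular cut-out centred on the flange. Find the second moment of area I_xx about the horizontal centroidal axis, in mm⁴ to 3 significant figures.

Break the section into simple shapes (no overlaps), measuring from the bottom-left corner of the bounding box.
Flange: 180 × 28, A = 5 040 mm², y = 14 mm, Ī = 329 280 mm⁴.
Web: 14 × 100, A = 1 400 mm², y = 78 mm, Ī = 1 166 667 mm⁴.
Hole (subtracted): ⌀16, A = 201.06 mm², y = 14 mm, Ī = 3 217 mm⁴.
Centroid: ȳ = ΣA·y / ΣA = 28.361 mm.
Transfer each piece to the horizontal centroidal axis using Ī + A·d² with d = y − 28.361:
  flange: d = -14.361 mm → contributes +1 368 782 mm⁴
  web: d = 49.639 mm → contributes +4 616 251 mm⁴
  hole: d = -14.361 mm → contributes −44 686 mm⁴
Total I = 5 940 347 mm⁴.

I_xx ≈ 5.94 × 10⁶ mm⁴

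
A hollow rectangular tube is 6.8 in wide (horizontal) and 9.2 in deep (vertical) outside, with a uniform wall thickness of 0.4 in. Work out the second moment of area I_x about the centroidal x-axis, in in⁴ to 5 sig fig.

I_x ≈ 144.90 in⁴

Decompose the section into non-overlapping parts with the origin at the bottom-left of its bounding rectangle.
Outer rectangle: 6.8 × 9.2, A = 62.56 in², y = 4.6 in, Ī = 441.2565 in⁴.
Inner void (subtracted): 6 × 8.4, A = 50.4 in², y = 4.6 in, Ī = 296.352 in⁴.
By symmetry the centroid is at mid-height, ȳ = 4.6 in.
All pieces are centred on the centroidal x-axis, so I = ΣĪ (holes subtracted) = 144.9045 in⁴.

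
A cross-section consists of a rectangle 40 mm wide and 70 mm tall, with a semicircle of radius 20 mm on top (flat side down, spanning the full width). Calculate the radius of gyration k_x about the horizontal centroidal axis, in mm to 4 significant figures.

k_x ≈ 24.93 mm

Break the section into simple shapes (no overlaps), measuring from the bottom-left corner of the bounding box.
Rectangular body: 40 × 70, A = 2 800 mm², y = 35 mm, Ī = 1 143 333 mm⁴.
Semicircular cap: semicircle r = 20, A = 628.319 mm², y = 78.4883 mm, Ī = 17561.1 mm⁴.
Centroid: ȳ = ΣA·y / ΣA = 42.9702 mm.
Transfer each piece to the horizontal centroidal axis using Ī + A·d² with d = y − 42.9702:
  rectangular body: d = -7.97023 mm → contributes +1 321 202 mm⁴
  semicircular cap: d = 35.518 mm → contributes +810 204 mm⁴
Total I = 2 131 406 mm⁴.
Radius of gyration: k = √(I/A) = √(2 131 406 / 3428.32) = 24.934 mm.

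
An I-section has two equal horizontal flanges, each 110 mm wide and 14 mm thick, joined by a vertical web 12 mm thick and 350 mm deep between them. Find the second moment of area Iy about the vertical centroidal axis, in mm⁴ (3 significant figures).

Iy ≈ 3.16 × 10⁶ mm⁴

Treat the section as a set of non-overlapping primitives; coordinates are from the bounding-box lower-left.
Bottom flange: 110 × 14, A = 1 540 mm², x = 55 mm, Ī = 1 552 833 mm⁴.
Web: 12 × 350, A = 4 200 mm², x = 55 mm, Ī = 50 400 mm⁴.
Top flange: 110 × 14, A = 1 540 mm², x = 55 mm, Ī = 1 552 833 mm⁴.
By symmetry the centroid is at mid-width, x̄ = 55 mm.
All pieces are centred on the vertical centroidal axis, so I = ΣĪ = 3 156 067 mm⁴.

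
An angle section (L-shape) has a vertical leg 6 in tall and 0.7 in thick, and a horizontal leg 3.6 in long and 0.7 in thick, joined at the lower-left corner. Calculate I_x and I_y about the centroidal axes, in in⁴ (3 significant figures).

I_x ≈ 22.3 in⁴, I_y ≈ 6.03 in⁴

Break the section into simple shapes (no overlaps), measuring from the bottom-left corner of the bounding box.
Vertical leg: 0.7 × 6, A = 4.2 in², y = 3 in, Ī = 12.6 in⁴.
Horizontal leg (remainder): 2.9 × 0.7, A = 2.03 in², y = 0.35 in, Ī = 0.082892 in⁴.
Centroid: ȳ = ΣA·y / ΣA = 2.1365 in.
Transfer each piece to the centroidal x-axis using Ī + A·d² with d = y − 2.1365:
  vertical leg: d = 0.86348 in → contributes +15.732 in⁴
  horizontal leg (remainder): d = -1.7865 in → contributes +6.5619 in⁴
Total I = 22.293 in⁴.
For the y-axis: x̄ = 0.93652 in.
Repeating about the centroidal y-axis gives I_y = 6.0283 in⁴.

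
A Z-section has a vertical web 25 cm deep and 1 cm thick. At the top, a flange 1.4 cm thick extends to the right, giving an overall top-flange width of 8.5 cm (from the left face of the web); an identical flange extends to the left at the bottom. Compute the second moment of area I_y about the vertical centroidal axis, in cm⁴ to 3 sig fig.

I_y ≈ 480 cm⁴

Treat the section as a set of non-overlapping primitives; coordinates are from the bounding-box lower-left.
Web: 1 × 25, A = 25 cm², x = 8 cm, Ī = 2.0833 cm⁴.
Top flange (beyond web): 7.5 × 1.4, A = 10.5 cm², x = 12.25 cm, Ī = 49.219 cm⁴.
Bottom flange (beyond web): 7.5 × 1.4, A = 10.5 cm², x = 3.75 cm, Ī = 49.219 cm⁴.
Centroid: x̄ = ΣA·x / ΣA = 8 cm.
Transfer each piece to the vertical centroidal axis using Ī + A·d² with d = x − 8:
  web: d = 0 cm → contributes +2.0833 cm⁴
  top flange (beyond web): d = 4.25 cm → contributes +238.88 cm⁴
  bottom flange (beyond web): d = -4.25 cm → contributes +238.88 cm⁴
Total I = 479.83 cm⁴.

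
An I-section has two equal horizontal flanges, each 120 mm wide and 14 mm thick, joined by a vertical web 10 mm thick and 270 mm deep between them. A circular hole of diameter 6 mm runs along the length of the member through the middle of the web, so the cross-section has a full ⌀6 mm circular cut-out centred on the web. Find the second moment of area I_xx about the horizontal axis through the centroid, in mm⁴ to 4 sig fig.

I_xx ≈ 8.421 × 10⁷ mm⁴

Break the section into simple shapes (no overlaps), measuring from the bottom-left corner of the bounding box.
Bottom flange: 120 × 14, A = 1 680 mm², y = 7 mm, Ī = 27 440 mm⁴.
Web: 10 × 270, A = 2 700 mm², y = 149 mm, Ī = 16 402 500 mm⁴.
Top flange: 120 × 14, A = 1 680 mm², y = 291 mm, Ī = 27 440 mm⁴.
Hole (subtracted): ⌀6, A = 28.2743 mm², y = 149 mm, Ī = 63.6173 mm⁴.
By symmetry the centroid is at mid-height, ȳ = 149 mm.
Transfer each piece to the horizontal axis through the centroid using Ī + A·d² with d = y − 149:
  bottom flange: d = -142 mm → contributes +33 902 960 mm⁴
  web: d = 0 mm → contributes +16 402 500 mm⁴
  top flange: d = 142 mm → contributes +33 902 960 mm⁴
  hole: d = 0 mm → contributes −63.6173 mm⁴
Total I = 84 208 356 mm⁴.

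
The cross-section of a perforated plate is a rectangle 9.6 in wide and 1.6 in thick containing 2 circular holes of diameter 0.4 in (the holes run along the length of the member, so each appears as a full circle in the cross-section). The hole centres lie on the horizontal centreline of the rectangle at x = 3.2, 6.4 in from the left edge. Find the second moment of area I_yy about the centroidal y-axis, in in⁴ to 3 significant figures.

Break the section into simple shapes (no overlaps), measuring from the bottom-left corner of the bounding box.
Plate: 9.6 × 1.6, A = 15.36 in², x = 4.8 in, Ī = 117.96 in⁴.
Hole 1 (subtracted): ⌀0.4, A = 0.12566 in², x = 3.2 in, Ī = 0.0012566 in⁴.
Hole 2 (subtracted): ⌀0.4, A = 0.12566 in², x = 6.4 in, Ī = 0.0012566 in⁴.
By symmetry the centroid is at mid-width, x̄ = 4.8 in.
Transfer each piece to the centroidal y-axis using Ī + A·d² with d = x − 4.8:
  plate: d = 0 in → contributes +117.96 in⁴
  hole 1: d = -1.6 in → contributes −0.32296 in⁴
  hole 2: d = 1.6 in → contributes −0.32296 in⁴
Total I = 117.32 in⁴.

I_yy ≈ 117 in⁴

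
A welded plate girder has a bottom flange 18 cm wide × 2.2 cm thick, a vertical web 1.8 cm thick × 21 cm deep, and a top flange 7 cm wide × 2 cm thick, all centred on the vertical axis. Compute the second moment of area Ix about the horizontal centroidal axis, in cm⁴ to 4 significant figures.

Split into non-overlapping primitives; take the origin at the lower-left of the bounding box.
Bottom plate: 18 × 2.2, A = 39.6 cm², y = 1.1 cm, Ī = 15.972 cm⁴.
Web plate: 1.8 × 21, A = 37.8 cm², y = 12.7 cm, Ī = 1389.15 cm⁴.
Top plate: 7 × 2, A = 14 cm², y = 24.2 cm, Ī = 4.66667 cm⁴.
Centroid: ȳ = ΣA·y / ΣA = 9.43567 cm.
Transfer each piece to the horizontal centroidal axis using Ī + A·d² with d = y − 9.43567:
  bottom plate: d = -8.33567 cm → contributes +2767.51 cm⁴
  web plate: d = 3.26433 cm → contributes +1791.94 cm⁴
  top plate: d = 14.7643 cm → contributes +3056.46 cm⁴
Total I = 7615.92 cm⁴.

Ix ≈ 7616 cm⁴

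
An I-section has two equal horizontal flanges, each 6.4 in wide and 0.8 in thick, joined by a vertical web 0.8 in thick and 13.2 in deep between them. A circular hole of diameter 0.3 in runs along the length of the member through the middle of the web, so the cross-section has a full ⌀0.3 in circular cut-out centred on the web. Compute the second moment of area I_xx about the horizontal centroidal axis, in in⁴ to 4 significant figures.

I_xx ≈ 655.6 in⁴

Split into non-overlapping primitives; take the origin at the lower-left of the bounding box.
Bottom flange: 6.4 × 0.8, A = 5.12 in², y = 0.4 in, Ī = 0.273067 in⁴.
Web: 0.8 × 13.2, A = 10.56 in², y = 7.4 in, Ī = 153.331 in⁴.
Top flange: 6.4 × 0.8, A = 5.12 in², y = 14.4 in, Ī = 0.273067 in⁴.
Hole (subtracted): ⌀0.3, A = 0.0706858 in², y = 7.4 in, Ī = 0.000397608 in⁴.
By symmetry the centroid is at mid-height, ȳ = 7.4 in.
Transfer each piece to the horizontal centroidal axis using Ī + A·d² with d = y − 7.4:
  bottom flange: d = -7 in → contributes +251.153 in⁴
  web: d = 0 in → contributes +153.331 in⁴
  top flange: d = 7 in → contributes +251.153 in⁴
  hole: d = 0 in → contributes −0.000397608 in⁴
Total I = 655.637 in⁴.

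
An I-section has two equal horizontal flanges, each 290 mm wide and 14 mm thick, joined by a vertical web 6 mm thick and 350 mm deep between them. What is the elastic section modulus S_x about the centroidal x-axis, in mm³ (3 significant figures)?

Split into non-overlapping primitives; take the origin at the lower-left of the bounding box.
Bottom flange: 290 × 14, A = 4 060 mm², y = 7 mm, Ī = 66 313 mm⁴.
Web: 6 × 350, A = 2 100 mm², y = 189 mm, Ī = 21 437 500 mm⁴.
Top flange: 290 × 14, A = 4 060 mm², y = 371 mm, Ī = 66 313 mm⁴.
By symmetry the centroid is at mid-height, ȳ = 189 mm.
Transfer each piece to the centroidal x-axis using Ī + A·d² with d = y − 189:
  bottom flange: d = -182 mm → contributes +134 549 753 mm⁴
  web: d = 0 mm → contributes +21 437 500 mm⁴
  top flange: d = 182 mm → contributes +134 549 753 mm⁴
Total I = 290 537 007 mm⁴.
Extreme fibre distance c = 189 mm; S = I/c = 1 537 233 mm³.

S_x ≈ 1.54 × 10⁶ mm³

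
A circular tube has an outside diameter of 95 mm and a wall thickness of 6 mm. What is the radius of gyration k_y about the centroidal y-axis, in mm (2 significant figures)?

k_y ≈ 32 mm

Break the section into simple shapes (no overlaps), measuring from the bottom-left corner of the bounding box.
Outer circle: ⌀95, A = 7 088 mm², x = 47.5 mm, Ī = 3 998 198 mm⁴.
Bore (subtracted): ⌀83, A = 5 411 mm², x = 47.5 mm, Ī = 2 329 605 mm⁴.
By symmetry the centroid is at mid-width, x̄ = 47.5 mm.
All pieces are centred on the centroidal y-axis, so I = ΣĪ (holes subtracted) = 1 668 593 mm⁴.
Radius of gyration: k = √(I/A) = √(1 668 593 / 1 678) = 31.54 mm.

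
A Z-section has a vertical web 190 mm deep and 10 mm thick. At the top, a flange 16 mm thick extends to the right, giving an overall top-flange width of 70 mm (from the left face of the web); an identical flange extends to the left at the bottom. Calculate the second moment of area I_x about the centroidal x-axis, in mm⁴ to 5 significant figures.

Split into non-overlapping primitives; take the origin at the lower-left of the bounding box.
Web: 10 × 190, A = 1 900 mm², y = 95 mm, Ī = 5 715 833 mm⁴.
Top flange (beyond web): 60 × 16, A = 960 mm², y = 182 mm, Ī = 20 480 mm⁴.
Bottom flange (beyond web): 60 × 16, A = 960 mm², y = 8 mm, Ī = 20 480 mm⁴.
Centroid: ȳ = ΣA·y / ΣA = 95 mm.
Transfer each piece to the centroidal x-axis using Ī + A·d² with d = y − 95:
  web: d = 0 mm → contributes +5 715 833 mm⁴
  top flange (beyond web): d = 87 mm → contributes +7 286 720 mm⁴
  bottom flange (beyond web): d = -87 mm → contributes +7 286 720 mm⁴
Total I = 20 289 273 mm⁴.

I_x ≈ 2.0289 × 10⁷ mm⁴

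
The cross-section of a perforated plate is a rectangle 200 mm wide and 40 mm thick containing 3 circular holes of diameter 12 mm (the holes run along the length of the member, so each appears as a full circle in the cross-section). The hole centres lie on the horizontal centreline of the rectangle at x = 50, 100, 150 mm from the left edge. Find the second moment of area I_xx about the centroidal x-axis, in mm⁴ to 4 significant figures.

Split into non-overlapping primitives; take the origin at the lower-left of the bounding box.
Plate: 200 × 40, A = 8 000 mm², y = 20 mm, Ī = 1 066 667 mm⁴.
Hole 1 (subtracted): ⌀12, A = 113.097 mm², y = 20 mm, Ī = 1017.88 mm⁴.
Hole 2 (subtracted): ⌀12, A = 113.097 mm², y = 20 mm, Ī = 1017.88 mm⁴.
Hole 3 (subtracted): ⌀12, A = 113.097 mm², y = 20 mm, Ī = 1017.88 mm⁴.
By symmetry the centroid is at mid-height, ȳ = 20 mm.
All pieces are centred on the centroidal x-axis, so I = ΣĪ (holes subtracted) = 1 063 613 mm⁴.

I_xx ≈ 1.064 × 10⁶ mm⁴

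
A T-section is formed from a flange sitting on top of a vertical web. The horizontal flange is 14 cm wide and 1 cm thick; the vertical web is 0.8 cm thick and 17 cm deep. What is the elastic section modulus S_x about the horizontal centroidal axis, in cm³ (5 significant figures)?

Split into non-overlapping primitives; take the origin at the lower-left of the bounding box.
Flange: 14 × 1, A = 14 cm², y = 17.5 cm, Ī = 1.166667 cm⁴.
Web: 0.8 × 17, A = 13.6 cm², y = 8.5 cm, Ī = 327.5333 cm⁴.
Centroid: ȳ = ΣA·y / ΣA = 13.06522 cm.
Transfer each piece to the horizontal centroidal axis using Ī + A·d² with d = y − 13.06522:
  flange: d = 4.434783 cm → contributes +276.5088 cm⁴
  web: d = -4.565217 cm → contributes +610.9738 cm⁴
Total I = 887.4826 cm⁴.
Extreme fibre distance c = 13.06522 cm; S = I/c = 67.92712 cm³.

S_x ≈ 67.927 cm³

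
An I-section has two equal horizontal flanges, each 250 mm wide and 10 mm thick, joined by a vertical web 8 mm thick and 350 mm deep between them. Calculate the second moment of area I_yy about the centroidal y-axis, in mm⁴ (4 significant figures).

I_yy ≈ 2.606 × 10⁷ mm⁴

Decompose the section into non-overlapping parts with the origin at the bottom-left of its bounding rectangle.
Bottom flange: 250 × 10, A = 2 500 mm², x = 125 mm, Ī = 13 020 833 mm⁴.
Web: 8 × 350, A = 2 800 mm², x = 125 mm, Ī = 14933.3 mm⁴.
Top flange: 250 × 10, A = 2 500 mm², x = 125 mm, Ī = 13 020 833 mm⁴.
By symmetry the centroid is at mid-width, x̄ = 125 mm.
All pieces are centred on the centroidal y-axis, so I = ΣĪ = 26 056 600 mm⁴.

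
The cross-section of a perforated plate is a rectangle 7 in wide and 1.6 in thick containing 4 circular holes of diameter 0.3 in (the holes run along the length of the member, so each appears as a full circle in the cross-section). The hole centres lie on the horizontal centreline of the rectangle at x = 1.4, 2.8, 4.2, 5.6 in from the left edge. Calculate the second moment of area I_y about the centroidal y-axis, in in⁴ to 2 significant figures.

Split into non-overlapping primitives; take the origin at the lower-left of the bounding box.
Plate: 7 × 1.6, A = 11.2 in², x = 3.5 in, Ī = 45.73 in⁴.
Hole 1 (subtracted): ⌀0.3, A = 0.07069 in², x = 1.4 in, Ī = 0.0003976 in⁴.
Hole 2 (subtracted): ⌀0.3, A = 0.07069 in², x = 2.8 in, Ī = 0.0003976 in⁴.
Hole 3 (subtracted): ⌀0.3, A = 0.07069 in², x = 4.2 in, Ī = 0.0003976 in⁴.
Hole 4 (subtracted): ⌀0.3, A = 0.07069 in², x = 5.6 in, Ī = 0.0003976 in⁴.
By symmetry the centroid is at mid-width, x̄ = 3.5 in.
Transfer each piece to the centroidal y-axis using Ī + A·d² with d = x − 3.5:
  plate: d = 0 in → contributes +45.73 in⁴
  hole 1: d = -2.1 in → contributes −0.3121 in⁴
  hole 2: d = -0.7 in → contributes −0.03503 in⁴
  hole 3: d = 0.7 in → contributes −0.03503 in⁴
  hole 4: d = 2.1 in → contributes −0.3121 in⁴
Total I = 45.04 in⁴.

I_y ≈ 45 in⁴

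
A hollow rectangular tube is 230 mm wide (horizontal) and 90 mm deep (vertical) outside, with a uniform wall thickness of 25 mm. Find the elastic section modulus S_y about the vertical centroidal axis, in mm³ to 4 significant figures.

Split into non-overlapping primitives; take the origin at the lower-left of the bounding box.
Outer rectangle: 230 × 90, A = 20 700 mm², x = 115 mm, Ī = 91 252 500 mm⁴.
Inner void (subtracted): 180 × 40, A = 7 200 mm², x = 115 mm, Ī = 19 440 000 mm⁴.
By symmetry the centroid is at mid-width, x̄ = 115 mm.
All pieces are centred on the vertical centroidal axis, so I = ΣĪ (holes subtracted) = 71 812 500 mm⁴.
Extreme fibre distance c = 115 mm; S = I/c = 624 457 mm³.

S_y ≈ 6.245 × 10⁵ mm³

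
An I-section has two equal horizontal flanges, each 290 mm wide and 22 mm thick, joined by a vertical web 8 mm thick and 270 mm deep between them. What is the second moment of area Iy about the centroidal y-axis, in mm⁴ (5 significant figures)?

Decompose the section into non-overlapping parts with the origin at the bottom-left of its bounding rectangle.
Bottom flange: 290 × 22, A = 6 380 mm², x = 145 mm, Ī = 44 713 167 mm⁴.
Web: 8 × 270, A = 2 160 mm², x = 145 mm, Ī = 11 520 mm⁴.
Top flange: 290 × 22, A = 6 380 mm², x = 145 mm, Ī = 44 713 167 mm⁴.
By symmetry the centroid is at mid-width, x̄ = 145 mm.
All pieces are centred on the centroidal y-axis, so I = ΣĪ = 89 437 853 mm⁴.

Iy ≈ 8.9438 × 10⁷ mm⁴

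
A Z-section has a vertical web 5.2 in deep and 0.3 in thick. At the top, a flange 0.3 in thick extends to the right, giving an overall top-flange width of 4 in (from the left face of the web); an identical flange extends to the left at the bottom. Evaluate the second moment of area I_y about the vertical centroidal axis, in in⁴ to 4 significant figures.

Split into non-overlapping primitives; take the origin at the lower-left of the bounding box.
Web: 0.3 × 5.2, A = 1.56 in², x = 3.85 in, Ī = 0.0117 in⁴.
Top flange (beyond web): 3.7 × 0.3, A = 1.11 in², x = 5.85 in, Ī = 1.26633 in⁴.
Bottom flange (beyond web): 3.7 × 0.3, A = 1.11 in², x = 1.85 in, Ī = 1.26633 in⁴.
Centroid: x̄ = ΣA·x / ΣA = 3.85 in.
Transfer each piece to the vertical centroidal axis using Ī + A·d² with d = x − 3.85:
  web: d = 0 in → contributes +0.0117 in⁴
  top flange (beyond web): d = 2 in → contributes +5.70633 in⁴
  bottom flange (beyond web): d = -2 in → contributes +5.70633 in⁴
Total I = 11.4244 in⁴.

I_y ≈ 11.42 in⁴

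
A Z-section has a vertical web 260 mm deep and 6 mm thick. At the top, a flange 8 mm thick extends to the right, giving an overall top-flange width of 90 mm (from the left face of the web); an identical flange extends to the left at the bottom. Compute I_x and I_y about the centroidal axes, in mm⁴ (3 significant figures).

Treat the section as a set of non-overlapping primitives; coordinates are from the bounding-box lower-left.
Web: 6 × 260, A = 1 560 mm², y = 130 mm, Ī = 8 788 000 mm⁴.
Top flange (beyond web): 84 × 8, A = 672 mm², y = 256 mm, Ī = 3 584 mm⁴.
Bottom flange (beyond web): 84 × 8, A = 672 mm², y = 4 mm, Ī = 3 584 mm⁴.
Centroid: ȳ = ΣA·y / ΣA = 130 mm.
Transfer each piece to the centroidal x-axis using Ī + A·d² with d = y − 130:
  web: d = 0 mm → contributes +8 788 000 mm⁴
  top flange (beyond web): d = 126 mm → contributes +10 672 256 mm⁴
  bottom flange (beyond web): d = -126 mm → contributes +10 672 256 mm⁴
Total I = 30 132 512 mm⁴.
For the y-axis: x̄ = 87 mm.
Repeating about the centroidal y-axis gives I_y = 3 516 552 mm⁴.

I_x ≈ 3.01 × 10⁷ mm⁴, I_y ≈ 3.52 × 10⁶ mm⁴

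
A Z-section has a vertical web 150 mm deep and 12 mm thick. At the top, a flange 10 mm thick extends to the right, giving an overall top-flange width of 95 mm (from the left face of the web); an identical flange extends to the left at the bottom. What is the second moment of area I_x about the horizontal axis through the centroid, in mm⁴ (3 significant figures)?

I_x ≈ 1.15 × 10⁷ mm⁴

Treat the section as a set of non-overlapping primitives; coordinates are from the bounding-box lower-left.
Web: 12 × 150, A = 1 800 mm², y = 75 mm, Ī = 3 375 000 mm⁴.
Top flange (beyond web): 83 × 10, A = 830 mm², y = 145 mm, Ī = 6916.7 mm⁴.
Bottom flange (beyond web): 83 × 10, A = 830 mm², y = 5 mm, Ī = 6916.7 mm⁴.
Centroid: ȳ = ΣA·y / ΣA = 75 mm.
Transfer each piece to the horizontal axis through the centroid using Ī + A·d² with d = y − 75:
  web: d = 0 mm → contributes +3 375 000 mm⁴
  top flange (beyond web): d = 70 mm → contributes +4 073 917 mm⁴
  bottom flange (beyond web): d = -70 mm → contributes +4 073 917 mm⁴
Total I = 11 522 833 mm⁴.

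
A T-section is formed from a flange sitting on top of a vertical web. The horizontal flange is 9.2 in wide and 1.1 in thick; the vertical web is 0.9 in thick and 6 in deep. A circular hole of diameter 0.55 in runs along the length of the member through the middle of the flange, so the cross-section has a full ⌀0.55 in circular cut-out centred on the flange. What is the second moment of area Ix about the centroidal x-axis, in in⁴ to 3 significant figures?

Decompose the section into non-overlapping parts with the origin at the bottom-left of its bounding rectangle.
Flange: 9.2 × 1.1, A = 10.12 in², y = 6.55 in, Ī = 1.0204 in⁴.
Web: 0.9 × 6, A = 5.4 in², y = 3 in, Ī = 16.2 in⁴.
Hole (subtracted): ⌀0.55, A = 0.23758 in², y = 6.55 in, Ī = 0.0044918 in⁴.
Centroid: ȳ = ΣA·y / ΣA = 5.2956 in.
Transfer each piece to the centroidal x-axis using Ī + A·d² with d = y − 5.2956:
  flange: d = 1.2544 in → contributes +16.944 in⁴
  web: d = -2.2956 in → contributes +44.657 in⁴
  hole: d = 1.2544 in → contributes −0.37832 in⁴
Total I = 61.223 in⁴.

Ix ≈ 61.2 in⁴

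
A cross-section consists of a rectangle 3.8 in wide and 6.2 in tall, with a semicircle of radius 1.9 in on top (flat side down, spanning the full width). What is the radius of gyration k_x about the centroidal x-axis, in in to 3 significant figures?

Treat the section as a set of non-overlapping primitives; coordinates are from the bounding-box lower-left.
Rectangular body: 3.8 × 6.2, A = 23.56 in², y = 3.1 in, Ī = 75.471 in⁴.
Semicircular cap: semicircle r = 1.9, A = 5.6706 in², y = 7.0064 in, Ī = 1.4304 in⁴.
Centroid: ȳ = ΣA·y / ΣA = 3.8578 in.
Transfer each piece to the centroidal x-axis using Ī + A·d² with d = y − 3.8578:
  rectangular body: d = -0.75782 in → contributes +89.001 in⁴
  semicircular cap: d = 3.1486 in → contributes +57.645 in⁴
Total I = 146.65 in⁴.
Radius of gyration: k = √(I/A) = √(146.65 / 29.231) = 2.2398 in.

k_x ≈ 2.24 in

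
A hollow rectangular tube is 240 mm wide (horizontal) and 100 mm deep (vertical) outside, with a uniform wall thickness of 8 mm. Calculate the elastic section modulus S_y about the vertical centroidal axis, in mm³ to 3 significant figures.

Split into non-overlapping primitives; take the origin at the lower-left of the bounding box.
Outer rectangle: 240 × 100, A = 24 000 mm², x = 120 mm, Ī = 115 200 000 mm⁴.
Inner void (subtracted): 224 × 84, A = 18 816 mm², x = 120 mm, Ī = 78 675 968 mm⁴.
By symmetry the centroid is at mid-width, x̄ = 120 mm.
All pieces are centred on the vertical centroidal axis, so I = ΣĪ (holes subtracted) = 36 524 032 mm⁴.
Extreme fibre distance c = 120 mm; S = I/c = 304 367 mm³.

S_y ≈ 3.04 × 10⁵ mm³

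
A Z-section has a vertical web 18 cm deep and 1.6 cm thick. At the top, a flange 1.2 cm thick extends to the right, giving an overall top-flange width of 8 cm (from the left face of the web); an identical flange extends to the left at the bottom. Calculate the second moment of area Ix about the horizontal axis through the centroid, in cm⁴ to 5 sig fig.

Break the section into simple shapes (no overlaps), measuring from the bottom-left corner of the bounding box.
Web: 1.6 × 18, A = 28.8 cm², y = 9 cm, Ī = 777.6 cm⁴.
Top flange (beyond web): 6.4 × 1.2, A = 7.68 cm², y = 17.4 cm, Ī = 0.9216 cm⁴.
Bottom flange (beyond web): 6.4 × 1.2, A = 7.68 cm², y = 0.6 cm, Ī = 0.9216 cm⁴.
Centroid: ȳ = ΣA·y / ΣA = 9 cm.
Transfer each piece to the horizontal axis through the centroid using Ī + A·d² with d = y − 9:
  web: d = 0 cm → contributes +777.6 cm⁴
  top flange (beyond web): d = 8.4 cm → contributes +542.8224 cm⁴
  bottom flange (beyond web): d = -8.4 cm → contributes +542.8224 cm⁴
Total I = 1863.245 cm⁴.

Ix ≈ 1863.2 cm⁴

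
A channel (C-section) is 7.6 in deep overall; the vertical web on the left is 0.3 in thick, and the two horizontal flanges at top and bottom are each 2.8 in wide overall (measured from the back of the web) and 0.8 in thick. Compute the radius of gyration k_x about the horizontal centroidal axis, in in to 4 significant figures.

k_x ≈ 3.024 in

Split into non-overlapping primitives; take the origin at the lower-left of the bounding box.
Web: 0.3 × 7.6, A = 2.28 in², y = 3.8 in, Ī = 10.9744 in⁴.
Top flange (beyond web): 2.5 × 0.8, A = 2 in², y = 7.2 in, Ī = 0.106667 in⁴.
Bottom flange (beyond web): 2.5 × 0.8, A = 2 in², y = 0.4 in, Ī = 0.106667 in⁴.
By symmetry the centroid is at mid-height, ȳ = 3.8 in.
Transfer each piece to the horizontal centroidal axis using Ī + A·d² with d = y − 3.8:
  web: d = 0 in → contributes +10.9744 in⁴
  top flange (beyond web): d = 3.4 in → contributes +23.2267 in⁴
  bottom flange (beyond web): d = -3.4 in → contributes +23.2267 in⁴
Total I = 57.4277 in⁴.
Radius of gyration: k = √(I/A) = √(57.4277 / 6.28) = 3.02399 in.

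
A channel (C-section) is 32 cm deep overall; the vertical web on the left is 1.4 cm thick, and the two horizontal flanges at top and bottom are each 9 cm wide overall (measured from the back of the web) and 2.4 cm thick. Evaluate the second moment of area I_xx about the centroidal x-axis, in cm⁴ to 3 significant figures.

I_xx ≈ 1.18 × 10⁴ cm⁴

Split into non-overlapping primitives; take the origin at the lower-left of the bounding box.
Web: 1.4 × 32, A = 44.8 cm², y = 16 cm, Ī = 3822.9 cm⁴.
Top flange (beyond web): 7.6 × 2.4, A = 18.24 cm², y = 30.8 cm, Ī = 8.7552 cm⁴.
Bottom flange (beyond web): 7.6 × 2.4, A = 18.24 cm², y = 1.2 cm, Ī = 8.7552 cm⁴.
By symmetry the centroid is at mid-height, ȳ = 16 cm.
Transfer each piece to the centroidal x-axis using Ī + A·d² with d = y − 16:
  web: d = 0 cm → contributes +3822.9 cm⁴
  top flange (beyond web): d = 14.8 cm → contributes +4 004 cm⁴
  bottom flange (beyond web): d = -14.8 cm → contributes +4 004 cm⁴
Total I = 11 831 cm⁴.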